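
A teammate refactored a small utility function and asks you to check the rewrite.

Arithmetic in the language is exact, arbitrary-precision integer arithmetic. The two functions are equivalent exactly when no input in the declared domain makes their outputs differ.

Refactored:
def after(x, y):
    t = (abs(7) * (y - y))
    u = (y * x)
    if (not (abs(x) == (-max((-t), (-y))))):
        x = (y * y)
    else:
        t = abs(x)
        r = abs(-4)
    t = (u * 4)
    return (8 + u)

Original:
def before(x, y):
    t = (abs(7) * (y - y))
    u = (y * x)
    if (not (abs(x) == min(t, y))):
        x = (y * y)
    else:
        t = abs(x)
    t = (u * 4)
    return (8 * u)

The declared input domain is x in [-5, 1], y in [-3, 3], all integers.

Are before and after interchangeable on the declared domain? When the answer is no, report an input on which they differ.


Run the pair on x=-5, y=-3.
before: t becomes 0; next u becomes 15; next (not (abs(x) == min(t, y))) evaluates to true; next x becomes 9; next t becomes 60; next final value 120
after: t becomes 0; next u becomes 15; next (not (abs(x) == (-max((-t), (-y))))) evaluates to true; next x becomes 9; next t becomes 60; next final value 23
120 and 23 differ, so these are not the same function on this domain.
verdict: not equivalent; witness: x=-5, y=-3


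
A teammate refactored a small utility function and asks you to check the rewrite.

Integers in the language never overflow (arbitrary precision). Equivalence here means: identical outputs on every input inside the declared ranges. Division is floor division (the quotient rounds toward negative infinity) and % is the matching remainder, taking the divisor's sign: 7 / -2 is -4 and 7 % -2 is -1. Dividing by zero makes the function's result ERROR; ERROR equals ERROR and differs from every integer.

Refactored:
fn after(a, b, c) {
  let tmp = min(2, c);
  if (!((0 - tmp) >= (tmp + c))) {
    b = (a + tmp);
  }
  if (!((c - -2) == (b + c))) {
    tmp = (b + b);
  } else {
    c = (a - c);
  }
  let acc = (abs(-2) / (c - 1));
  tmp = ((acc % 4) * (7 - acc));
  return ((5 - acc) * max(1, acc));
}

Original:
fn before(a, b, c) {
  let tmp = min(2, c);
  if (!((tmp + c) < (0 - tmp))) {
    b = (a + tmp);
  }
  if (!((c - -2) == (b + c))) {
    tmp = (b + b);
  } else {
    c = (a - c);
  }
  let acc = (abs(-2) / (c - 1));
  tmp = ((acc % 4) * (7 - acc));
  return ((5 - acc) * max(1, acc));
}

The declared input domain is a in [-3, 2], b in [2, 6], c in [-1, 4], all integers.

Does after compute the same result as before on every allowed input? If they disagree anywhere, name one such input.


Not equivalent: a=-3, b=2, c=0 separates them (7 vs 6).
before: tmp=0, then (!((tmp + c) < (0 - tmp))) is true, then b=-3, then (!((c - -2) == (b + c))) is true, then tmp=-6, then acc=-2, then tmp=18, then returns 7
after: tmp=0, then (!((0 - tmp) >= (tmp + c))) is false, then (!((c - -2) == (b + c))) is false, then c=-3, then acc=-1, then tmp=24, then returns 6
verdict: not equivalent; witness: a=-3, b=2, c=0


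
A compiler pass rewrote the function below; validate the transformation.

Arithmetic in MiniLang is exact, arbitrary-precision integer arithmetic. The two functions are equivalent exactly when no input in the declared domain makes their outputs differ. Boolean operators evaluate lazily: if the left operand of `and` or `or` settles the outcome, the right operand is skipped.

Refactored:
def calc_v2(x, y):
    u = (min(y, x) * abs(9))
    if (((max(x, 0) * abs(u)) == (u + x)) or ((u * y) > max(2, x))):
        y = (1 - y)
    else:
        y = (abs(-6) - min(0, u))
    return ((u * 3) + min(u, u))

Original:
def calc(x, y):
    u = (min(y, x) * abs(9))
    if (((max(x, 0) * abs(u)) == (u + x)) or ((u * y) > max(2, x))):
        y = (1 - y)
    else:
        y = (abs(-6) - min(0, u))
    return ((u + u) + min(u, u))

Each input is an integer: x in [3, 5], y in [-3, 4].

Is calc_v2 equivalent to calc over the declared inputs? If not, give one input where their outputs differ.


Try x=3, y=-3.
calc: u = -27; (((max(x, 0) * abs(u)) == (u + x)) or ((u * y) > max(2, x))) -> true; y = 4; return -81
calc_v2: u = -27; (((max(x, 0) * abs(u)) == (u + x)) or ((u * y) > max(2, x))) -> true; y = 4; return -108
-81 and -108 differ, so these are not the same function on this domain.
verdict: not equivalent; witness: x=3, y=-3


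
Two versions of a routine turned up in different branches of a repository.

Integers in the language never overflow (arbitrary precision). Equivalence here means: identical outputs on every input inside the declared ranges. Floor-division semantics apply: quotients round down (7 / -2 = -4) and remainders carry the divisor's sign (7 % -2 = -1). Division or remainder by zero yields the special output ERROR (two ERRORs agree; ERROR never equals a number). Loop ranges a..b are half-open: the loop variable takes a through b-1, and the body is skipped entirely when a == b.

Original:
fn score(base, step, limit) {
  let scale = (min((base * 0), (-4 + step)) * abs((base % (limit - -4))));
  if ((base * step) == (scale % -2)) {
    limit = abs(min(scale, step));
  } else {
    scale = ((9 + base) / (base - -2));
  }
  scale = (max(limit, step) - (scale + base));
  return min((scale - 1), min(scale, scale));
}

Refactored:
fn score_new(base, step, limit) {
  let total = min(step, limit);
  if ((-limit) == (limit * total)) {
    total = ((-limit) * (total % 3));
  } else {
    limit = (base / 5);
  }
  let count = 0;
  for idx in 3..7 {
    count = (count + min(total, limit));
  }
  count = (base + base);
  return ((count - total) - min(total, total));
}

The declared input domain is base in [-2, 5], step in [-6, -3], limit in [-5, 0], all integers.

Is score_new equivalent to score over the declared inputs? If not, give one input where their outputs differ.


There is a counterexample at base=-2, step=-6, limit=-5: ERROR on one side, 8 on the other.
score: scale=0, then ((base * step) == (scale % -2)) is false, then a zero divisor aborts: ERROR
score_new: total=-6, then ((-limit) == (limit * total)) is false, then limit=-1, then count=0, then (idx=3), then count=-6, then (idx=4), then count=-12, then (idx=5), then count=-18, then (idx=6), then count=-24, then count=-4, then returns 8
verdict: not equivalent; witness: base=-2, step=-6, limit=-5


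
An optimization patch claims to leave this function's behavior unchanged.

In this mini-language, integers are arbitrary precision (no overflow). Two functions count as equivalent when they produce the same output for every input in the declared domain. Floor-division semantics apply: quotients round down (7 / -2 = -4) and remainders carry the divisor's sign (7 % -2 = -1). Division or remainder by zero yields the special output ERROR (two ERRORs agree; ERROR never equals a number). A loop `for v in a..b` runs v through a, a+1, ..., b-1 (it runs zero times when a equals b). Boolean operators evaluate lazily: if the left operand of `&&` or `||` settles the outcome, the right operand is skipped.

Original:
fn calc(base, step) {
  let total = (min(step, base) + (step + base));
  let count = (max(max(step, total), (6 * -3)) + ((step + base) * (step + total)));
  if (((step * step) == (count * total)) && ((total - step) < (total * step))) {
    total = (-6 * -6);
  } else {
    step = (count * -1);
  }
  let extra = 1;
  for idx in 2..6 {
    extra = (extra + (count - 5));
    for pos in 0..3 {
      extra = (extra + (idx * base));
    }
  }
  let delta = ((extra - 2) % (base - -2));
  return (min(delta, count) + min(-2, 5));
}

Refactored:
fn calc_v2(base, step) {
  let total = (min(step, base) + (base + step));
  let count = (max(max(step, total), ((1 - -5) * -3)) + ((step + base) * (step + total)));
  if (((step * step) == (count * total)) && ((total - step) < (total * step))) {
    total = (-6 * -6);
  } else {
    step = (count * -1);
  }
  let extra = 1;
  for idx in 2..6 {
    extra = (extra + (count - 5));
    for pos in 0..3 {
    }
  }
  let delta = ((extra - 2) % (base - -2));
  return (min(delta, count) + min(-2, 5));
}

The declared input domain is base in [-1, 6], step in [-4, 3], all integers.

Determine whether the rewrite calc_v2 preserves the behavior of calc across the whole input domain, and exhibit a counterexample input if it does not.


Evaluate both at base=3, step=-4.
calc: total := -5 | count := 5 | (((step * step) == (count * total)) && ((total - step) < (total * step))): false | step := -5 | extra := 1 | iter idx=2: | extra := 1 | iter pos=0: | extra := 7 | iter pos=1: | extra := 13 | iter pos=2: | extra := 19 | iter idx=3: | extra := 19 | iter pos=0: | extra := 28 | iter pos=1: | extra := 37 | iter pos=2: | extra := 46 | iter idx=4: | extra := 46 | iter pos=0: | extra := 58 | iter pos=1: | extra := 70 | iter pos=2: | extra := 82 | iter idx=5: | extra := 82 | iter pos=0: | extra := 97 | iter pos=1: | extra := 112 | iter pos=2: | extra := 127 | delta := 0 | result -2
calc_v2: total := -5 | count := 5 | (((step * step) == (count * total)) && ((total - step) < (total * step))): false | step := -5 | extra := 1 | iter idx=2: | extra := 1 | iter pos=0: | iter pos=1: | iter pos=2: | iter idx=3: | extra := 1 | iter pos=0: | iter pos=1: | iter pos=2: | iter idx=4: | extra := 1 | iter pos=0: | iter pos=1: | iter pos=2: | iter idx=5: | extra := 1 | iter pos=0: | iter pos=1: | iter pos=2: | delta := 4 | result 2
-2 against 2: the behavior changed.
verdict: not equivalent; witness: base=3, step=-4


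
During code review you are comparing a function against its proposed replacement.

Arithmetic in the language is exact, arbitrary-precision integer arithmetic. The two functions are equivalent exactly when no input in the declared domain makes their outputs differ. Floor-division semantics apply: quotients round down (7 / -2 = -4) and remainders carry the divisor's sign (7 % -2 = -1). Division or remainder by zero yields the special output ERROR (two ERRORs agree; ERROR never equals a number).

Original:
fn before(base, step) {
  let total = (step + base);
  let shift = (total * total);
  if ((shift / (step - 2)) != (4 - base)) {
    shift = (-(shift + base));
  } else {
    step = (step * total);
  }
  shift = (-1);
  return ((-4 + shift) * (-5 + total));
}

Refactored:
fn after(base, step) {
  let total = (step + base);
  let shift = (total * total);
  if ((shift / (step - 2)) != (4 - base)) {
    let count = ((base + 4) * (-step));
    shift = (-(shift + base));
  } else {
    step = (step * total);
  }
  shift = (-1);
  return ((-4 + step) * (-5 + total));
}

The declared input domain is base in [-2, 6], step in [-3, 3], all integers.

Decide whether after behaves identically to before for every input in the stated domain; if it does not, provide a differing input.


These are not equivalent — on base=-2, step=-3 the outputs split (50 vs 70).
before: total := -5 | shift := 25 | ((shift / (step - 2)) != (4 - base)): true | shift := -23 | shift := -1 | result 50
after: total := -5 | shift := 25 | ((shift / (step - 2)) != (4 - base)): true | count := 6 | shift := -23 | shift := -1 | result 70
verdict: not equivalent; witness: base=-2, step=-3


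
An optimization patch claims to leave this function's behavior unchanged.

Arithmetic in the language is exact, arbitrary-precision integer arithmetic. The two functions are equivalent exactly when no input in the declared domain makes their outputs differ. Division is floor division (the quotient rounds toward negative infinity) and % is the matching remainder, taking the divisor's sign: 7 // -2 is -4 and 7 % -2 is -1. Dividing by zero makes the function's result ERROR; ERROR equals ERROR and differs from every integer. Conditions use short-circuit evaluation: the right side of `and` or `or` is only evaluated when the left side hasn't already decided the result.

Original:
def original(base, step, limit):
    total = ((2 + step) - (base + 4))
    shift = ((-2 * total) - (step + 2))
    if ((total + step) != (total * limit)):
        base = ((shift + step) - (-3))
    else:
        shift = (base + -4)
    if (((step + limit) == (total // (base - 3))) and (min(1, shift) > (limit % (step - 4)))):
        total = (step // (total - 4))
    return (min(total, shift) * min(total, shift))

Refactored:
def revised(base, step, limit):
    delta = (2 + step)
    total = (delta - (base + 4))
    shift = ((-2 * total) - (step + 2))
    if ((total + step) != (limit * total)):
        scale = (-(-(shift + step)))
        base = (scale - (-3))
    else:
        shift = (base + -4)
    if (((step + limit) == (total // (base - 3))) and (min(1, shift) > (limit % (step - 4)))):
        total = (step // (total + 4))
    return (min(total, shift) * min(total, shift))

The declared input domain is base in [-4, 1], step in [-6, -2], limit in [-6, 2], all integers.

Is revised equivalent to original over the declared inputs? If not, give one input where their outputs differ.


There is a counterexample at base=-4, step=-2, limit=2: 0 on one side, 1 on the other.
original: total = 0; shift = 0; ((total + step) != (total * limit)) -> true; base = 1; (((step + limit) == (total // (base - 3))) and (min(1, shift) > (limit % (step - 4)))) -> true; total = 0; return 0
revised: delta = 0; total = 0; shift = 0; ((total + step) != (limit * total)) -> true; scale = -2; base = 1; (((step + limit) == (total // (base - 3))) and (min(1, shift) > (limit % (step - 4)))) -> true; total = -1; return 1
verdict: not equivalent; witness: base=-4, step=-2, limit=2


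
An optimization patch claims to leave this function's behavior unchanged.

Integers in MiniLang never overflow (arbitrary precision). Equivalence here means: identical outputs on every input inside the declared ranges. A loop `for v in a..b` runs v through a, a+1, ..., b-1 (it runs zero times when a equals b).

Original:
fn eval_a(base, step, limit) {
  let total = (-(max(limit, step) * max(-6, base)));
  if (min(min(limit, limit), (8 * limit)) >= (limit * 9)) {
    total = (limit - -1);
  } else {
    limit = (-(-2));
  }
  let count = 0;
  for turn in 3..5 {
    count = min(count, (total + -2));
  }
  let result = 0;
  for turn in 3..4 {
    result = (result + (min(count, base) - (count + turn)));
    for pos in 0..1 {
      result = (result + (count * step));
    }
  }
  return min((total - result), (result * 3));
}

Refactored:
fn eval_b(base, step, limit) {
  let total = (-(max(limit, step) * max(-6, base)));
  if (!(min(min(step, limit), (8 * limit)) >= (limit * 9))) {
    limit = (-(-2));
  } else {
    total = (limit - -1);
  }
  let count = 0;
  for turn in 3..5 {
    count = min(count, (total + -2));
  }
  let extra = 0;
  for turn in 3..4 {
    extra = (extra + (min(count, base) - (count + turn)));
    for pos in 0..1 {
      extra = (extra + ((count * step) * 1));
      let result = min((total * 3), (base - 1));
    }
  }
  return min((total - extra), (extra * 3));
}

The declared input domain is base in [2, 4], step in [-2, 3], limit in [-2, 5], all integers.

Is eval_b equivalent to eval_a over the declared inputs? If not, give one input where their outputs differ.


There is a counterexample at base=2, step=-2, limit=0: -3 on one side, -1 on the other.
eval_a: total = 0; (min(min(limit, limit), (8 * limit)) >= (limit * 9)) -> true; total = 1; count = 0; [turn=3]; count = -1; [turn=4]; count = -1; result = 0; [turn=3]; result = -3; [pos=0]; result = -1; return -3
eval_b: total = 0; (!(min(min(step, limit), (8 * limit)) >= (limit * 9))) -> true; limit = 2; count = 0; [turn=3]; count = -2; [turn=4]; count = -2; extra = 0; [turn=3]; extra = -3; [pos=0]; extra = 1; result = 0; return -1
verdict: not equivalent; witness: base=2, step=-2, limit=0


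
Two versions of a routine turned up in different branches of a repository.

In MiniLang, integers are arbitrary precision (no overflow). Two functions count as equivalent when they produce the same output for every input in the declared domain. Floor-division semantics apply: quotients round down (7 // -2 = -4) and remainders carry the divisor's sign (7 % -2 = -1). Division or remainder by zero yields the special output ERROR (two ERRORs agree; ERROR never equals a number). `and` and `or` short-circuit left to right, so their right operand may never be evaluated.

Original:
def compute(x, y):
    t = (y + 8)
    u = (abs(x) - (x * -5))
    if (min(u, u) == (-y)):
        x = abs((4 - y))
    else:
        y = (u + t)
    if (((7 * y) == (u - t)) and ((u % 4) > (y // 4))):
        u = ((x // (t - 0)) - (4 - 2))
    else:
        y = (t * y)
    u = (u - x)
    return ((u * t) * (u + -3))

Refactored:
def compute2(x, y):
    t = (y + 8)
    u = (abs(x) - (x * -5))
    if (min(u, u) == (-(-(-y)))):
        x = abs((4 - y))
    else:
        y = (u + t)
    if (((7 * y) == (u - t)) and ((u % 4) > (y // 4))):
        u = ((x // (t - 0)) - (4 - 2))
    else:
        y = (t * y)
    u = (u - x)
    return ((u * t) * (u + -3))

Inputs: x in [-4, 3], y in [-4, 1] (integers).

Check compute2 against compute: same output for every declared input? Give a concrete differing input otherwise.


Comparing the listings, the differences include: same computation, different form.
As a probe, take x=-1, y=-4: compute runs t=4, then u=-4, then (min(u, u) == (-y)) is false, then y=0, then (((7 * y) == (u - t)) and ((u % 4) > (y // 4))) is false, then y=0, then u=-3, then returns 72; compute2 runs t=4, then u=-4, then (min(u, u) == (-(-(-y)))) is false, then y=0, then (((7 * y) == (u - t)) and ((u % 4) > (y // 4))) is false, then y=0, then u=-3, then returns 72; both end at 72.
Every one of the 48 inputs gives matching results.
verdict: equivalent


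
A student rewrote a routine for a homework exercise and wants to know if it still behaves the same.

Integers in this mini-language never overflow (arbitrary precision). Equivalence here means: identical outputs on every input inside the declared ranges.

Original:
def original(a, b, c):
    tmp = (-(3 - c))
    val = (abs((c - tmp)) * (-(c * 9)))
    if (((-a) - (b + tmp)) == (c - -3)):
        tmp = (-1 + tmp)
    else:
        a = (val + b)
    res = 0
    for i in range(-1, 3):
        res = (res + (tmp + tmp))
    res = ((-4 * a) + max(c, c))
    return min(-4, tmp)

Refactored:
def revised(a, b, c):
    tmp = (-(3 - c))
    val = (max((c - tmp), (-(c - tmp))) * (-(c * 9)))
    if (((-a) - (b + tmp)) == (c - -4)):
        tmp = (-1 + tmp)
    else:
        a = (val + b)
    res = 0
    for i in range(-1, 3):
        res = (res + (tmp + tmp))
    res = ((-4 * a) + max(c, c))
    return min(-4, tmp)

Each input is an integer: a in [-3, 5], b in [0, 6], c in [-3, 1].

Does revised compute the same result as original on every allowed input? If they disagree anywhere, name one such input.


a=-3, b=4, c=-1 yields -4 from original but -5 from revised.
verdict: not equivalent; witness: a=-3, b=4, c=-1


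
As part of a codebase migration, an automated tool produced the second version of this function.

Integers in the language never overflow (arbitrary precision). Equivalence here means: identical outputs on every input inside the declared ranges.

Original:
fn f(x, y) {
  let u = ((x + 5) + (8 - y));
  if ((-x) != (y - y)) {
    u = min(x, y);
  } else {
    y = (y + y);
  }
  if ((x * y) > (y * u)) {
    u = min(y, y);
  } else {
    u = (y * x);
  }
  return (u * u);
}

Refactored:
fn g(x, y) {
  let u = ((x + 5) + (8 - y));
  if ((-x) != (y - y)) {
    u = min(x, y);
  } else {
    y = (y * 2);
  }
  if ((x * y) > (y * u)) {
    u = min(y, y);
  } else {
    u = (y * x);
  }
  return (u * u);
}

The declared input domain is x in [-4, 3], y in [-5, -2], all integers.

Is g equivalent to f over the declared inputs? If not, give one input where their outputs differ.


The two versions differ — the changes include arithmetic usage differs, constant usage differs.
As a probe, take x=-2, y=-5: f runs u=16, then ((-x) != (y - y)) is true, then u=-5, then ((x * y) > (y * u)) is false, then u=10, then returns 100; g runs u=16, then ((-x) != (y - y)) is true, then u=-5, then ((x * y) > (y * u)) is false, then u=10, then returns 100; both end at 100.
Across all 32 domain points the two functions coincide.
verdict: equivalent


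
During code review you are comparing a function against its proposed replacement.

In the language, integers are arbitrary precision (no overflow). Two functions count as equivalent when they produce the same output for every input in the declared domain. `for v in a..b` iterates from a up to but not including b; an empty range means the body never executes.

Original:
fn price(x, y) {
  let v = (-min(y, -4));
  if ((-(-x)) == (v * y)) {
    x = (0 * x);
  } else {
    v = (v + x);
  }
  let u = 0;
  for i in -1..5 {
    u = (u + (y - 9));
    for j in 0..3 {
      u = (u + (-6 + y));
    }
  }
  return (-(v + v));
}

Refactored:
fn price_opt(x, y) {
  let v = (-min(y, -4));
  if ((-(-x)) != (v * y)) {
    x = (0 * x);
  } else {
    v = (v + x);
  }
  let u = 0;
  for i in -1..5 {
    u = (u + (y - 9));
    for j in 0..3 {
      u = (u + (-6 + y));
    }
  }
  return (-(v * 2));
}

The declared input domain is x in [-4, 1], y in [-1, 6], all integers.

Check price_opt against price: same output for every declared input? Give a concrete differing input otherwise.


x=-4, y=-1 yields -8 from price but 0 from price_opt.
verdict: not equivalent; witness: x=-4, y=-1


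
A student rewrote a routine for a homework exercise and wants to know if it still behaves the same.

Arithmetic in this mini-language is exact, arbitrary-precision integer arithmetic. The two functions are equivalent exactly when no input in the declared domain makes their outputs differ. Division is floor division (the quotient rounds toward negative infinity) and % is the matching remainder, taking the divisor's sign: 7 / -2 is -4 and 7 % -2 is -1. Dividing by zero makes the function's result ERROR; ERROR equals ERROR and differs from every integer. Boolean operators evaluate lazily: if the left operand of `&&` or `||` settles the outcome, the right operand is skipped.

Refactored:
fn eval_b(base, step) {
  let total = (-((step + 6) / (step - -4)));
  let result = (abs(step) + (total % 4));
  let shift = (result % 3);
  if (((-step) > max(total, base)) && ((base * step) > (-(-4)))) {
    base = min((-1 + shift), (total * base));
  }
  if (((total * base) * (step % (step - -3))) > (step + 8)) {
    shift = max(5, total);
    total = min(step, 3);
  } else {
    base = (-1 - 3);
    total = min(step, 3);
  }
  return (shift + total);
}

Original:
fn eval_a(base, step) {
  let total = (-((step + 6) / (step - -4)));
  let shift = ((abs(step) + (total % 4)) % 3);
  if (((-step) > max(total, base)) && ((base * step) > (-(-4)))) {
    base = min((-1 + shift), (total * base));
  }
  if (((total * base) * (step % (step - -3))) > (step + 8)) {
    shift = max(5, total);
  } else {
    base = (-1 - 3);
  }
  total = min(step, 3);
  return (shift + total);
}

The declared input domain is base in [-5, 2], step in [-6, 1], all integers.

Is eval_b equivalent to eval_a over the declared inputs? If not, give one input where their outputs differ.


The two are interchangeable: statement counts differ, constant usage differs, local variable names differ, min/max/abs usage differs, and every declared input agrees.
As a probe, take base=-2, step=-6: eval_a runs total := 0 | shift := 0 | (((-step) > max(total, base)) && ((base * step) > (-(-4)))): true | base := -1 | (((total * base) * (step % (step - -3))) > (step + 8)): false | base := -4 | total := -6 | result -6; eval_b runs total := 0 | result := 6 | shift := 0 | (((-step) > max(total, base)) && ((base * step) > (-(-4)))): true | base := -1 | (((total * base) * (step % (step - -3))) > (step + 8)): false | base := -4 | total := -6 | result -6; both end at -6.
Sweeping the whole domain (64 inputs) finds no disagreement.
verdict: equivalent


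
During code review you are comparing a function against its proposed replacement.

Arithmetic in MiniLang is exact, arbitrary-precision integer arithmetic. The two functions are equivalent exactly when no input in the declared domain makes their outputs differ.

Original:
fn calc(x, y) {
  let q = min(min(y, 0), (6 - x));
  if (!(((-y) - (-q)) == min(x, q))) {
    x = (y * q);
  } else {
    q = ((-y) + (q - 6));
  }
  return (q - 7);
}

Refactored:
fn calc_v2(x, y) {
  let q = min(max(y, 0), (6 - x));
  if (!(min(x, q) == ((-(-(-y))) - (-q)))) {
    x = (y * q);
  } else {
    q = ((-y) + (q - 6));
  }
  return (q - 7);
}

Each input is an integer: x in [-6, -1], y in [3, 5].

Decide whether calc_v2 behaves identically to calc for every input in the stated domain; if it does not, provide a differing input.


Consider the input x=-6, y=3.
calc: q := 0 | (!(((-y) - (-q)) == min(x, q))): true | x := 0 | result -7
calc_v2: q := 3 | (!(min(x, q) == ((-(-(-y))) - (-q)))): true | x := 9 | result -4
-7 and -4 differ, so these are not the same function on this domain.
verdict: not equivalent; witness: x=-6, y=3


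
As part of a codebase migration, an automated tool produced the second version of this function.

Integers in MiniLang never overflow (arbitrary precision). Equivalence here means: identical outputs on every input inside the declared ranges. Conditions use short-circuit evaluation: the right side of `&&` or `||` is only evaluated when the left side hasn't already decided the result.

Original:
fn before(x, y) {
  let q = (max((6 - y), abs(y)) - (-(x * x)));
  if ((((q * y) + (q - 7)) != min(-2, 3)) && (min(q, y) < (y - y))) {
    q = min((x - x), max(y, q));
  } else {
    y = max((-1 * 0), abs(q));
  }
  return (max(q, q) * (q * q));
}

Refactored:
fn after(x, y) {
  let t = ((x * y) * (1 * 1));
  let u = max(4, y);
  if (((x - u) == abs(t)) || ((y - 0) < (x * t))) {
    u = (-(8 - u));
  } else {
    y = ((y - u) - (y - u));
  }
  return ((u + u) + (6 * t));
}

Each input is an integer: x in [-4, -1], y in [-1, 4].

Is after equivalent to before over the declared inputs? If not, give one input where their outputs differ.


On input x=-4, y=-1, before returns 0 while after returns 32.
verdict: not equivalent; witness: x=-4, y=-1


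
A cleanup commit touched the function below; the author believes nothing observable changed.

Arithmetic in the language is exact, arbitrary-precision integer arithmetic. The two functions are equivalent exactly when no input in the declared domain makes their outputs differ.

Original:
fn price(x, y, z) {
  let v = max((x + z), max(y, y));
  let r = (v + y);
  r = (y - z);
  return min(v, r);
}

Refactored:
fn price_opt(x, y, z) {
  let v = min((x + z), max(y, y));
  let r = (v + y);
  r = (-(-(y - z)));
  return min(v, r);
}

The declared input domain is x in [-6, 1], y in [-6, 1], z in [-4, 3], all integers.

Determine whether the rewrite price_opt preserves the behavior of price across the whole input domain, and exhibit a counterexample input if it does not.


Not equivalent: x=-6, y=-6, z=-4 separates them (-6 vs -10).
price: v = -6; r = -12; r = -2; return -6
price_opt: v = -10; r = -16; r = -2; return -10
verdict: not equivalent; witness: x=-6, y=-6, z=-4


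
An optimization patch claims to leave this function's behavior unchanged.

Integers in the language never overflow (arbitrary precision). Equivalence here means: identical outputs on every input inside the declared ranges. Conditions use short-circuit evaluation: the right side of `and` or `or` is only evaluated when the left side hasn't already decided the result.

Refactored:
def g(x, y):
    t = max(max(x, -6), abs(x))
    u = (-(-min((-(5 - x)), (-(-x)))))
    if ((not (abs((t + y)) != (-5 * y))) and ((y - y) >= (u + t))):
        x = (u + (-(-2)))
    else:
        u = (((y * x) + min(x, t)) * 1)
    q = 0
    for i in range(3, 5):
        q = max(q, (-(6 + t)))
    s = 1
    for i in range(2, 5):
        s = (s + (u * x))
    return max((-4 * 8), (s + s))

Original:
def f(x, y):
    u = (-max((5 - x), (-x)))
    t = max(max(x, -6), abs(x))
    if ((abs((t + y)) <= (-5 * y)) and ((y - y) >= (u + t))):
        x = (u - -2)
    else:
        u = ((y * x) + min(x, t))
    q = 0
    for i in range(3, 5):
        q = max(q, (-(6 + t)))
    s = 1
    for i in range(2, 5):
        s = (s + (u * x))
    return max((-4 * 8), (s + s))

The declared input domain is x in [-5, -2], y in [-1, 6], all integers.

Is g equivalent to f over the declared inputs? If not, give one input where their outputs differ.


Not equivalent: x=-5, y=-1 separates them (482 vs 2).
f: u = -10; t = 5; ((abs((t + y)) <= (-5 * y)) and ((y - y) >= (u + t))) -> true; x = -8; q = 0; [i=3]; q = 0; [i=4]; q = 0; s = 1; [i=2]; s = 81; [i=3]; s = 161; [i=4]; s = 241; return 482
g: t = 5; u = -10; ((not (abs((t + y)) != (-5 * y))) and ((y - y) >= (u + t))) -> false; u = 0; q = 0; [i=3]; q = 0; [i=4]; q = 0; s = 1; [i=2]; s = 1; [i=3]; s = 1; [i=4]; s = 1; return 2
verdict: not equivalent; witness: x=-5, y=-1


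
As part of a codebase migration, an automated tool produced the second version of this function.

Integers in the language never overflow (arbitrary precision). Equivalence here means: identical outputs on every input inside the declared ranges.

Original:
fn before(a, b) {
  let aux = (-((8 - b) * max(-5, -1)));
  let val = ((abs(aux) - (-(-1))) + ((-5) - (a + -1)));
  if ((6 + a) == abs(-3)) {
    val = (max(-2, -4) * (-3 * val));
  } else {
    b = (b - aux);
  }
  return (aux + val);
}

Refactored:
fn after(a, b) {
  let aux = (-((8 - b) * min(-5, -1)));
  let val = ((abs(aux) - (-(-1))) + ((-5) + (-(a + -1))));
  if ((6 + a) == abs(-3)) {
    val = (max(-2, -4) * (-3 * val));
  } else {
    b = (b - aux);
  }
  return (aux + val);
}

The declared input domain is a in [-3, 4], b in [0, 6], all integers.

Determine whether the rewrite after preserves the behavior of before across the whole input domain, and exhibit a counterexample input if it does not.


Not equivalent: a=-3, b=0 separates them (44 vs 268).
before: aux := 8 | val := 6 | ((6 + a) == abs(-3)): true | val := 36 | result 44
after: aux := 40 | val := 38 | ((6 + a) == abs(-3)): true | val := 228 | result 268
verdict: not equivalent; witness: a=-3, b=0


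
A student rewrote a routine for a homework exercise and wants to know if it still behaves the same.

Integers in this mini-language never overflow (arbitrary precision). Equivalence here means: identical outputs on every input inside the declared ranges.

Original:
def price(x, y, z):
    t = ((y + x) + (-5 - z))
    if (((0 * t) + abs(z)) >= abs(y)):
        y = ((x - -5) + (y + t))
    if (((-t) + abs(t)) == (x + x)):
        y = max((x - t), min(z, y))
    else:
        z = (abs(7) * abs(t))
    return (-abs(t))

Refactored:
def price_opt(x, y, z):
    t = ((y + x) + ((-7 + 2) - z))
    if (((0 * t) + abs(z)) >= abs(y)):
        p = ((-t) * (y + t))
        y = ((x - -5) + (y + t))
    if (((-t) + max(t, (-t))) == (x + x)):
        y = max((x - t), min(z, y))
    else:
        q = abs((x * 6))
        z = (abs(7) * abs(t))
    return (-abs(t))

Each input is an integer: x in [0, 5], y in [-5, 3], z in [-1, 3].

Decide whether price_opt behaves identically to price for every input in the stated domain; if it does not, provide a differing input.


Although arithmetic usage differs; and statement counts differ; and constant usage differs; and local variable names differ; and min/max/abs usage differs, 270/270 inputs agree.
verdict: equivalent


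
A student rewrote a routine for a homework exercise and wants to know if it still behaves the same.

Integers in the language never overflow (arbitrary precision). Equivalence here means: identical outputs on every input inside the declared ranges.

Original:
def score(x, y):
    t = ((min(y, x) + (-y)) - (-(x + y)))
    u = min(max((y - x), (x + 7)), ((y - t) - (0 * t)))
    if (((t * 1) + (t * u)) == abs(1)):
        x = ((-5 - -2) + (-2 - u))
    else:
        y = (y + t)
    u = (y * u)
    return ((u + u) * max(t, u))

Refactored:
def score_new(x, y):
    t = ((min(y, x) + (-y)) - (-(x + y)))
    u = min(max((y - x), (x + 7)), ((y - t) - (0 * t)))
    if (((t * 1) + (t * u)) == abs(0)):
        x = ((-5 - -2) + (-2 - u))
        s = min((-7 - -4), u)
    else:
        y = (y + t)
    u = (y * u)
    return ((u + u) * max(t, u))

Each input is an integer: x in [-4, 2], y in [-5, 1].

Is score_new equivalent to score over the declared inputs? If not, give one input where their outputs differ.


Take x=1, y=-5.
score: t := -4 | u := -1 | (((t * 1) + (t * u)) == abs(1)): false | y := -9 | u := 9 | result 162
score_new: t := -4 | u := -1 | (((t * 1) + (t * u)) == abs(0)): true | x := -4 | s := -3 | u := 5 | result 50
162 != 50, so the rewrite changes behavior.
verdict: not equivalent; witness: x=1, y=-5


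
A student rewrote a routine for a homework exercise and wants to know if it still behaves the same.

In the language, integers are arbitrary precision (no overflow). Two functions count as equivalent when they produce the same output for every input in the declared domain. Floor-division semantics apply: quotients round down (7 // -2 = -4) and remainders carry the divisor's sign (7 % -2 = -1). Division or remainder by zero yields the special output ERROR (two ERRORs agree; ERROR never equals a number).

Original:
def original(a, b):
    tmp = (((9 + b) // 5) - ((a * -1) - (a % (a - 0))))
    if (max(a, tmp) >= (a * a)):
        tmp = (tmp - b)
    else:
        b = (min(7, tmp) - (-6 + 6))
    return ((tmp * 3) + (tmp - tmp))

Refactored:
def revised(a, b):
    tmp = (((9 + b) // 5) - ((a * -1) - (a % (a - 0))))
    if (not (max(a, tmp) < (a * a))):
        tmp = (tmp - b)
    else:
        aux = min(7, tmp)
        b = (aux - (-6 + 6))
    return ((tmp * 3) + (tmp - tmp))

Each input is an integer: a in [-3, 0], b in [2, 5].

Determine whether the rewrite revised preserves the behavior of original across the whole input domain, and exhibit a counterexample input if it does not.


Comparing the listings, the differences include: boolean connective usage differs; and comparison usage differs; and statement counts differ; and local variable names differ.
Tracing a=0, b=5: original: divide-by-zero, output ERROR | revised: divide-by-zero, output ERROR — matching result ERROR.
Every one of the 16 inputs gives matching results.
verdict: equivalent


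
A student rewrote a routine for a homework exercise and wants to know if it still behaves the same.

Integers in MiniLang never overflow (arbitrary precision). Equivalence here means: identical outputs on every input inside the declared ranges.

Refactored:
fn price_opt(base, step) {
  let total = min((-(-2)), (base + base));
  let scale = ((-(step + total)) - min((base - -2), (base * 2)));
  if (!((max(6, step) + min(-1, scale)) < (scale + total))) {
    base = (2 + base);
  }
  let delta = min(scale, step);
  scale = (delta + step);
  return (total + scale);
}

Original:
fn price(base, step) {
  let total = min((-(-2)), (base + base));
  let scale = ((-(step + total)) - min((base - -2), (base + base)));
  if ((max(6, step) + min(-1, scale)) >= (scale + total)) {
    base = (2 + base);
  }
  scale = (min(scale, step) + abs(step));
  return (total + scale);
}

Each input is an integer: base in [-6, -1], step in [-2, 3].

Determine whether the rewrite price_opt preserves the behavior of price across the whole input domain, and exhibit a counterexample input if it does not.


There is a counterexample at base=-6, step=-2: -12 on one side, -16 on the other.
price: total=-12, then scale=26, then ((max(6, step) + min(-1, scale)) >= (scale + total)) is false, then scale=0, then returns -12
price_opt: total=-12, then scale=26, then (!((max(6, step) + min(-1, scale)) < (scale + total))) is false, then delta=-2, then scale=-4, then returns -16
verdict: not equivalent; witness: base=-6, step=-2


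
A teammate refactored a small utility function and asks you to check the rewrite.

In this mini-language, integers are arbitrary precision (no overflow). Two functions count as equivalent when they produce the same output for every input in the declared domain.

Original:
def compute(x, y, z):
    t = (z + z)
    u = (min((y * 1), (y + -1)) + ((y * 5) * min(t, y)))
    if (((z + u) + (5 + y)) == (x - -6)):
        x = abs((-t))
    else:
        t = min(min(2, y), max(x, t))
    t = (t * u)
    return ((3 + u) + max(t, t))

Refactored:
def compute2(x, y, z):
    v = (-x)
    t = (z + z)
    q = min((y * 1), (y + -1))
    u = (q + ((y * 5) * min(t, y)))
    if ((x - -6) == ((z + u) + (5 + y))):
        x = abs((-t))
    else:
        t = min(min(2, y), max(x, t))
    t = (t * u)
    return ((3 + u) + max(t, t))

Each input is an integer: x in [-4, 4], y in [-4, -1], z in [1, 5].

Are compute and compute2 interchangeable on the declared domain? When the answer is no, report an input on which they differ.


Differences: local variable names differ; statement counts differ — yet all 180 inputs agree.
verdict: equivalent


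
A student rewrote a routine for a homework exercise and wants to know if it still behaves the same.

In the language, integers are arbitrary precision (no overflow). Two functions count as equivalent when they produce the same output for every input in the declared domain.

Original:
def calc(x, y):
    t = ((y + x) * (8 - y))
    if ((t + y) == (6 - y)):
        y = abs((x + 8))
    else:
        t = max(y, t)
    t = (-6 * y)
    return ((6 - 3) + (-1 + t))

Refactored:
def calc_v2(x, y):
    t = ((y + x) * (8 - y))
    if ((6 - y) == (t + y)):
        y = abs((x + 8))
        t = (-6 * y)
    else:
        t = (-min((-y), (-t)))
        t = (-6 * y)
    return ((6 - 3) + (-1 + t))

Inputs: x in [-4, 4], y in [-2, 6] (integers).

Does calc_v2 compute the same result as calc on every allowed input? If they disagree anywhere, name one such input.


Behavior is preserved: although constant usage differs; also min/max/abs usage differs; also arithmetic usage differs; also statement counts differ, the outputs never diverge.
One worked example (x=0, y=1) — calc: t=7, then ((t + y) == (6 - y)) is false, then t=7, then t=-6, then returns -4; calc_v2: t=7, then ((6 - y) == (t + y)) is false, then t=7, then t=-6, then returns -4; agreement on -4.
Every one of the 81 inputs gives matching results.
verdict: equivalent


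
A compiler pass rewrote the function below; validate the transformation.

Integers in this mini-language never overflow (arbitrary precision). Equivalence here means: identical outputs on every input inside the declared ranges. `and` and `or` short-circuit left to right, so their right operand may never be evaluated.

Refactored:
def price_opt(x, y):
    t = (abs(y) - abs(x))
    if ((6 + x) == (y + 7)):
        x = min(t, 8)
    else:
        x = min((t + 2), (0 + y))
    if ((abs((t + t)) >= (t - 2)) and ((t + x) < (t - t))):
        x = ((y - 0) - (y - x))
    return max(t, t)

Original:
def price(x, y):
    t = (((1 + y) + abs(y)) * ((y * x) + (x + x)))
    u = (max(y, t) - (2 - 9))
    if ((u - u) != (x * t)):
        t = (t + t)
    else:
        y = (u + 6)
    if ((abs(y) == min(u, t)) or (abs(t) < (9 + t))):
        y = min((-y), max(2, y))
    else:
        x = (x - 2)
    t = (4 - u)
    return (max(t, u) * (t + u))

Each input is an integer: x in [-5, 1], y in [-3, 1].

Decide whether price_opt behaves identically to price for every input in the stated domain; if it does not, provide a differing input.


Consider the input x=-5, y=-3.
price: t = 5; u = 12; ((u - u) != (x * t)) -> true; t = 10; ((abs(y) == min(u, t)) or (abs(t) < (9 + t))) -> true; y = 2; t = -8; return 48
price_opt: t = -2; ((6 + x) == (y + 7)) -> false; x = -3; ((abs((t + t)) >= (t - 2)) and ((t + x) < (t - t))) -> true; x = -3; return -2
48 != -2, so the rewrite changes behavior.
verdict: not equivalent; witness: x=-5, y=-3


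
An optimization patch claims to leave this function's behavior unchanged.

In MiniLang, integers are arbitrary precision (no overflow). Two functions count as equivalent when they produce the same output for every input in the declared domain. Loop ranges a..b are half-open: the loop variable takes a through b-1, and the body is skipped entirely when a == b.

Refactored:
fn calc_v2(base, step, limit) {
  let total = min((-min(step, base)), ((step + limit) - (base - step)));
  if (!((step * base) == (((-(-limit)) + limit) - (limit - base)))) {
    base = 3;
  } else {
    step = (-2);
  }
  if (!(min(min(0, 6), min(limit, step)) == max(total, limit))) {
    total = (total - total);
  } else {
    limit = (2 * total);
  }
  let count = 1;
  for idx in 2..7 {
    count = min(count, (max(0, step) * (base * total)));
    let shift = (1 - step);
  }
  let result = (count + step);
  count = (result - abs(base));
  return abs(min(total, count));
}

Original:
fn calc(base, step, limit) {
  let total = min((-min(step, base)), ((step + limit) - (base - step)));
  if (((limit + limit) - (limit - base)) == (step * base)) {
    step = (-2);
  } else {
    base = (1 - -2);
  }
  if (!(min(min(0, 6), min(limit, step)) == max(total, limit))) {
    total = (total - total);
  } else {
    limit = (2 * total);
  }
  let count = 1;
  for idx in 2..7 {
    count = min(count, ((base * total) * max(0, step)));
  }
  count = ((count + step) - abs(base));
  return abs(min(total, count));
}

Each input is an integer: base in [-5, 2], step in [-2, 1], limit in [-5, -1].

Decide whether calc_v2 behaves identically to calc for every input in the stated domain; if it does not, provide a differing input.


The two versions differ — the changes include local variable names differ; and constant usage differs; and statement counts differ; and boolean connective usage differs.
Tracing base=-3, step=1, limit=-1: calc: total=3, then (((limit + limit) - (limit - base)) == (step * base)) is false, then base=3, then (!(min(min(0, 6), min(limit, step)) == max(total, limit))) is true, then total=0, then count=1, then (idx=2), then count=0, then (idx=3), then count=0, then (idx=4), then count=0, then (idx=5), then count=0, then (idx=6), then count=0, then count=-2, then returns 2 | calc_v2: total=3, then (!((step * base) == (((-(-limit)) + limit) - (limit - base)))) is true, then base=3, then (!(min(min(0, 6), min(limit, step)) == max(total, limit))) is true, then total=0, then count=1, then (idx=2), then count=0, then shift=0, then (idx=3), then count=0, then shift=0, then (idx=4), then count=0, then shift=0, then (idx=5), then count=0, then shift=0, then (idx=6), then count=0, then shift=0, then result=1, then count=-2, then returns 2 — matching result 2.
Checked all 160 inputs in the declared domain: the outputs agree on every one.
verdict: equivalent
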